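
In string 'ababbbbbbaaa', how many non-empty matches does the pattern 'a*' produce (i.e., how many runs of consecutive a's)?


Pattern 'a*' matches zero or more a's. We want non-empty runs of consecutive a's.
String: 'ababbbbbbaaa'
Walking through the string to find runs of a's:
  Run 1: positions 0-0 -> 'a'
  Run 2: positions 2-2 -> 'a'
  Run 3: positions 9-11 -> 'aaa'
Non-empty runs found: ['a', 'a', 'aaa']
Count: 3

3


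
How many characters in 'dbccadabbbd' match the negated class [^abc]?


Negated class [^abc] matches any char NOT in {a, b, c}
Scanning 'dbccadabbbd':
  pos 0: 'd' -> MATCH
  pos 1: 'b' -> no (excluded)
  pos 2: 'c' -> no (excluded)
  pos 3: 'c' -> no (excluded)
  pos 4: 'a' -> no (excluded)
  pos 5: 'd' -> MATCH
  pos 6: 'a' -> no (excluded)
  pos 7: 'b' -> no (excluded)
  pos 8: 'b' -> no (excluded)
  pos 9: 'b' -> no (excluded)
  pos 10: 'd' -> MATCH
Total matches: 3

3


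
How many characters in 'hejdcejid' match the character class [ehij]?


Character class [ehij] matches any of: {e, h, i, j}
Scanning string 'hejdcejid' character by character:
  pos 0: 'h' -> MATCH
  pos 1: 'e' -> MATCH
  pos 2: 'j' -> MATCH
  pos 3: 'd' -> no
  pos 4: 'c' -> no
  pos 5: 'e' -> MATCH
  pos 6: 'j' -> MATCH
  pos 7: 'i' -> MATCH
  pos 8: 'd' -> no
Total matches: 6

6


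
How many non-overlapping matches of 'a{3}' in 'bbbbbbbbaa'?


Pattern 'a{3}' matches exactly 3 consecutive a's (greedy, non-overlapping).
String: 'bbbbbbbbaa'
Scanning for runs of a's:
  Run at pos 8: 'aa' (length 2) -> 0 match(es)
Matches found: []
Total: 0

0


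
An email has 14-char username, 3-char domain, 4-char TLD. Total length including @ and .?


An email address has format: username@domain.tld
Username length: 14
'@' character: 1
Domain length: 3
'.' character: 1
TLD length: 4
Total = 14 + 1 + 3 + 1 + 4 = 23

23


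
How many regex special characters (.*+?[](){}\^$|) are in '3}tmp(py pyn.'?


Regex special characters are: . * + ? [ ] ( ) { } \ ^ $ |
Scanning '3}tmp(py pyn.':
  pos 1: '}' -> SPECIAL
  pos 5: '(' -> SPECIAL
  pos 12: '.' -> SPECIAL
Special chars found: ['}', '(', '.']
Total: 3

3


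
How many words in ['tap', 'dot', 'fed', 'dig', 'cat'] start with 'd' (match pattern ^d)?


Pattern ^d anchors to start of word. Check which words begin with 'd':
  'tap' -> no
  'dot' -> MATCH (starts with 'd')
  'fed' -> no
  'dig' -> MATCH (starts with 'd')
  'cat' -> no
Matching words: ['dot', 'dig']
Count: 2

2


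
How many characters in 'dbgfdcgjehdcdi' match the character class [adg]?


Character class [adg] matches any of: {a, d, g}
Scanning string 'dbgfdcgjehdcdi' character by character:
  pos 0: 'd' -> MATCH
  pos 1: 'b' -> no
  pos 2: 'g' -> MATCH
  pos 3: 'f' -> no
  pos 4: 'd' -> MATCH
  pos 5: 'c' -> no
  pos 6: 'g' -> MATCH
  pos 7: 'j' -> no
  pos 8: 'e' -> no
  pos 9: 'h' -> no
  pos 10: 'd' -> MATCH
  pos 11: 'c' -> no
  pos 12: 'd' -> MATCH
  pos 13: 'i' -> no
Total matches: 6

6


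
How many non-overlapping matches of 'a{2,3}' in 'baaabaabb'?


Pattern 'a{2,3}' matches between 2 and 3 consecutive a's (greedy).
String: 'baaabaabb'
Finding runs of a's and applying greedy matching:
  Run at pos 1: 'aaa' (length 3)
  Run at pos 5: 'aa' (length 2)
Matches: ['aaa', 'aa']
Count: 2

2


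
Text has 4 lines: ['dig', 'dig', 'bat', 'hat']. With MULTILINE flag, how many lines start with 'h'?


With MULTILINE flag, ^ matches the start of each line.
Lines: ['dig', 'dig', 'bat', 'hat']
Checking which lines start with 'h':
  Line 1: 'dig' -> no
  Line 2: 'dig' -> no
  Line 3: 'bat' -> no
  Line 4: 'hat' -> MATCH
Matching lines: ['hat']
Count: 1

1


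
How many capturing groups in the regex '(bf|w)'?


To count capturing groups, count each '(' that starts a group.
Pattern: '(bf|w)'
Walking through the pattern:
  Position 0: '(' -> group #1
Total capturing groups: 1

1


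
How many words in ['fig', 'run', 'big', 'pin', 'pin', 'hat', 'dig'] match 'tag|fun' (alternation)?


Alternation 'tag|fun' matches either 'tag' or 'fun'.
Checking each word:
  'fig' -> no
  'run' -> no
  'big' -> no
  'pin' -> no
  'pin' -> no
  'hat' -> no
  'dig' -> no
Matches: []
Count: 0

0


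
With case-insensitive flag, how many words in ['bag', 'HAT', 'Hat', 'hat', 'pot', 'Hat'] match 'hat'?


Case-insensitive matching: compare each word's lowercase form to 'hat'.
  'bag' -> lower='bag' -> no
  'HAT' -> lower='hat' -> MATCH
  'Hat' -> lower='hat' -> MATCH
  'hat' -> lower='hat' -> MATCH
  'pot' -> lower='pot' -> no
  'Hat' -> lower='hat' -> MATCH
Matches: ['HAT', 'Hat', 'hat', 'Hat']
Count: 4

4


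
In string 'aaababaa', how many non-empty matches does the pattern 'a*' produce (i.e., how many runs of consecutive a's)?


Pattern 'a*' matches zero or more a's. We want non-empty runs of consecutive a's.
String: 'aaababaa'
Walking through the string to find runs of a's:
  Run 1: positions 0-2 -> 'aaa'
  Run 2: positions 4-4 -> 'a'
  Run 3: positions 6-7 -> 'aa'
Non-empty runs found: ['aaa', 'a', 'aa']
Count: 3

3


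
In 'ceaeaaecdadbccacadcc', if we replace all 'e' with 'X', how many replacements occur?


re.sub('e', 'X', text) replaces every occurrence of 'e' with 'X'.
Text: 'ceaeaaecdadbccacadcc'
Scanning for 'e':
  pos 1: 'e' -> replacement #1
  pos 3: 'e' -> replacement #2
  pos 6: 'e' -> replacement #3
Total replacements: 3

3


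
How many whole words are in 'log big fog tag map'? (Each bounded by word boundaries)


Word boundaries (\b) mark the start/end of each word.
Text: 'log big fog tag map'
Splitting by whitespace:
  Word 1: 'log'
  Word 2: 'big'
  Word 3: 'fog'
  Word 4: 'tag'
  Word 5: 'map'
Total whole words: 5

5


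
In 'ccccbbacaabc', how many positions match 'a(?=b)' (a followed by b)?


Lookahead 'a(?=b)' matches 'a' only when followed by 'b'.
String: 'ccccbbacaabc'
Checking each position where char is 'a':
  pos 6: 'a' -> no (next='c')
  pos 8: 'a' -> no (next='a')
  pos 9: 'a' -> MATCH (next='b')
Matching positions: [9]
Count: 1

1


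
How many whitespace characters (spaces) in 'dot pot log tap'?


\s matches whitespace characters (spaces, tabs, etc.).
Text: 'dot pot log tap'
This text has 4 words separated by spaces.
Number of spaces = number of words - 1 = 4 - 1 = 3

3


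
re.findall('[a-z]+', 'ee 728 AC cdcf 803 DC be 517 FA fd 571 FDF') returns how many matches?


Pattern '[a-z]+' finds one or more lowercase letters.
Text: 'ee 728 AC cdcf 803 DC be 517 FA fd 571 FDF'
Scanning for matches:
  Match 1: 'ee'
  Match 2: 'cdcf'
  Match 3: 'be'
  Match 4: 'fd'
Total matches: 4

4


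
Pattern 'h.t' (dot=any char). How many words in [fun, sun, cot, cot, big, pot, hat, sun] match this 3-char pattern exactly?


Pattern 'h.t' means: starts with 'h', any single char, ends with 't'.
Checking each word (must be exactly 3 chars):
  'fun' (len=3): no
  'sun' (len=3): no
  'cot' (len=3): no
  'cot' (len=3): no
  'big' (len=3): no
  'pot' (len=3): no
  'hat' (len=3): MATCH
  'sun' (len=3): no
Matching words: ['hat']
Total: 1

1


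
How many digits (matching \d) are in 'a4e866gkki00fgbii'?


\d matches any digit 0-9.
Scanning 'a4e866gkki00fgbii':
  pos 1: '4' -> DIGIT
  pos 3: '8' -> DIGIT
  pos 4: '6' -> DIGIT
  pos 5: '6' -> DIGIT
  pos 10: '0' -> DIGIT
  pos 11: '0' -> DIGIT
Digits found: ['4', '8', '6', '6', '0', '0']
Total: 6

6


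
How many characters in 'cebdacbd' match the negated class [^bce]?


Negated class [^bce] matches any char NOT in {b, c, e}
Scanning 'cebdacbd':
  pos 0: 'c' -> no (excluded)
  pos 1: 'e' -> no (excluded)
  pos 2: 'b' -> no (excluded)
  pos 3: 'd' -> MATCH
  pos 4: 'a' -> MATCH
  pos 5: 'c' -> no (excluded)
  pos 6: 'b' -> no (excluded)
  pos 7: 'd' -> MATCH
Total matches: 3

3


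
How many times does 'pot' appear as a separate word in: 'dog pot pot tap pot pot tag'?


Scanning each word for exact match 'pot':
  Word 1: 'dog' -> no
  Word 2: 'pot' -> MATCH
  Word 3: 'pot' -> MATCH
  Word 4: 'tap' -> no
  Word 5: 'pot' -> MATCH
  Word 6: 'pot' -> MATCH
  Word 7: 'tag' -> no
Total matches: 4

4


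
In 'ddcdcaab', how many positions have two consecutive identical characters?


Looking for consecutive identical characters in 'ddcdcaab':
  pos 0-1: 'd' vs 'd' -> MATCH ('dd')
  pos 1-2: 'd' vs 'c' -> different
  pos 2-3: 'c' vs 'd' -> different
  pos 3-4: 'd' vs 'c' -> different
  pos 4-5: 'c' vs 'a' -> different
  pos 5-6: 'a' vs 'a' -> MATCH ('aa')
  pos 6-7: 'a' vs 'b' -> different
Consecutive identical pairs: ['dd', 'aa']
Count: 2

2


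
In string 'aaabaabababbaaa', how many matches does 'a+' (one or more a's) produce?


Pattern 'a+' matches one or more consecutive a's.
String: 'aaabaabababbaaa'
Scanning for runs of a:
  Match 1: 'aaa' (length 3)
  Match 2: 'aa' (length 2)
  Match 3: 'a' (length 1)
  Match 4: 'a' (length 1)
  Match 5: 'aaa' (length 3)
Total matches: 5

5


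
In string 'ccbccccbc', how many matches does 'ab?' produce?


Pattern 'ab?' matches 'a' optionally followed by 'b'.
String: 'ccbccccbc'
Scanning left to right for 'a' then checking next char:
Total matches: 0

0


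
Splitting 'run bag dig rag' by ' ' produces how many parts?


Splitting by ' ' breaks the string at each occurrence of the separator.
Text: 'run bag dig rag'
Parts after split:
  Part 1: 'run'
  Part 2: 'bag'
  Part 3: 'dig'
  Part 4: 'rag'
Total parts: 4

4


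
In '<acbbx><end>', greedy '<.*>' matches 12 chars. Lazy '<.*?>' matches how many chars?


Greedy '<.*>' tries to match as MUCH as possible.
Lazy '<.*?>' tries to match as LITTLE as possible.

String: '<acbbx><end>'
Greedy '<.*>' starts at first '<' and extends to the LAST '>': '<acbbx><end>' (12 chars)
Lazy '<.*?>' starts at first '<' and stops at the FIRST '>': '<acbbx>' (7 chars)

7


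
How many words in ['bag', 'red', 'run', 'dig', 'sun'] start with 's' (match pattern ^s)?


Pattern ^s anchors to start of word. Check which words begin with 's':
  'bag' -> no
  'red' -> no
  'run' -> no
  'dig' -> no
  'sun' -> MATCH (starts with 's')
Matching words: ['sun']
Count: 1

1


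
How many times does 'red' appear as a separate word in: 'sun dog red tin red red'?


Scanning each word for exact match 'red':
  Word 1: 'sun' -> no
  Word 2: 'dog' -> no
  Word 3: 'red' -> MATCH
  Word 4: 'tin' -> no
  Word 5: 'red' -> MATCH
  Word 6: 'red' -> MATCH
Total matches: 3

3


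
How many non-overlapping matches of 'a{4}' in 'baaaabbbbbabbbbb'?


Pattern 'a{4}' matches exactly 4 consecutive a's (greedy, non-overlapping).
String: 'baaaabbbbbabbbbb'
Scanning for runs of a's:
  Run at pos 1: 'aaaa' (length 4) -> 1 match(es)
  Run at pos 10: 'a' (length 1) -> 0 match(es)
Matches found: ['aaaa']
Total: 1

1


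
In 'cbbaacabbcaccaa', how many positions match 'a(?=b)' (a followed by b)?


Lookahead 'a(?=b)' matches 'a' only when followed by 'b'.
String: 'cbbaacabbcaccaa'
Checking each position where char is 'a':
  pos 3: 'a' -> no (next='a')
  pos 4: 'a' -> no (next='c')
  pos 6: 'a' -> MATCH (next='b')
  pos 10: 'a' -> no (next='c')
  pos 13: 'a' -> no (next='a')
Matching positions: [6]
Count: 1

1


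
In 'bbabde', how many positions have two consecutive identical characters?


Looking for consecutive identical characters in 'bbabde':
  pos 0-1: 'b' vs 'b' -> MATCH ('bb')
  pos 1-2: 'b' vs 'a' -> different
  pos 2-3: 'a' vs 'b' -> different
  pos 3-4: 'b' vs 'd' -> different
  pos 4-5: 'd' vs 'e' -> different
Consecutive identical pairs: ['bb']
Count: 1

1


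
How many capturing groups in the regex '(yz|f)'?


To count capturing groups, count each '(' that starts a group.
Pattern: '(yz|f)'
Walking through the pattern:
  Position 0: '(' -> group #1
Total capturing groups: 1

1


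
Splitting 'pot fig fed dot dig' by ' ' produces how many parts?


Splitting by ' ' breaks the string at each occurrence of the separator.
Text: 'pot fig fed dot dig'
Parts after split:
  Part 1: 'pot'
  Part 2: 'fig'
  Part 3: 'fed'
  Part 4: 'dot'
  Part 5: 'dig'
Total parts: 5

5


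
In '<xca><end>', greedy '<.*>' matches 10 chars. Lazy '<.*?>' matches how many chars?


Greedy '<.*>' tries to match as MUCH as possible.
Lazy '<.*?>' tries to match as LITTLE as possible.

String: '<xca><end>'
Greedy '<.*>' starts at first '<' and extends to the LAST '>': '<xca><end>' (10 chars)
Lazy '<.*?>' starts at first '<' and stops at the FIRST '>': '<xca>' (5 chars)

5


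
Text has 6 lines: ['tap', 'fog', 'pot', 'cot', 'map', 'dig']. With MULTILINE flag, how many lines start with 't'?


With MULTILINE flag, ^ matches the start of each line.
Lines: ['tap', 'fog', 'pot', 'cot', 'map', 'dig']
Checking which lines start with 't':
  Line 1: 'tap' -> MATCH
  Line 2: 'fog' -> no
  Line 3: 'pot' -> no
  Line 4: 'cot' -> no
  Line 5: 'map' -> no
  Line 6: 'dig' -> no
Matching lines: ['tap']
Count: 1

1


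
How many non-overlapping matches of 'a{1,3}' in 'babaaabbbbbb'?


Pattern 'a{1,3}' matches between 1 and 3 consecutive a's (greedy).
String: 'babaaabbbbbb'
Finding runs of a's and applying greedy matching:
  Run at pos 1: 'a' (length 1)
  Run at pos 3: 'aaa' (length 3)
Matches: ['a', 'aaa']
Count: 2

2


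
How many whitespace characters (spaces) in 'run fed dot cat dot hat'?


\s matches whitespace characters (spaces, tabs, etc.).
Text: 'run fed dot cat dot hat'
This text has 6 words separated by spaces.
Number of spaces = number of words - 1 = 6 - 1 = 5

5


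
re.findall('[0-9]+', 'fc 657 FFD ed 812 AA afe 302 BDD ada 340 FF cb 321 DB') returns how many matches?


Pattern '[0-9]+' finds one or more digits.
Text: 'fc 657 FFD ed 812 AA afe 302 BDD ada 340 FF cb 321 DB'
Scanning for matches:
  Match 1: '657'
  Match 2: '812'
  Match 3: '302'
  Match 4: '340'
  Match 5: '321'
Total matches: 5

5


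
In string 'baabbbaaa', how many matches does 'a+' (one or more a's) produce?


Pattern 'a+' matches one or more consecutive a's.
String: 'baabbbaaa'
Scanning for runs of a:
  Match 1: 'aa' (length 2)
  Match 2: 'aaa' (length 3)
Total matches: 2

2


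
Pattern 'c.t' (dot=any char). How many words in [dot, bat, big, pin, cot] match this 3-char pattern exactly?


Pattern 'c.t' means: starts with 'c', any single char, ends with 't'.
Checking each word (must be exactly 3 chars):
  'dot' (len=3): no
  'bat' (len=3): no
  'big' (len=3): no
  'pin' (len=3): no
  'cot' (len=3): MATCH
Matching words: ['cot']
Total: 1

1


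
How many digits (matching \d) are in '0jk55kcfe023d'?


\d matches any digit 0-9.
Scanning '0jk55kcfe023d':
  pos 0: '0' -> DIGIT
  pos 3: '5' -> DIGIT
  pos 4: '5' -> DIGIT
  pos 9: '0' -> DIGIT
  pos 10: '2' -> DIGIT
  pos 11: '3' -> DIGIT
Digits found: ['0', '5', '5', '0', '2', '3']
Total: 6

6


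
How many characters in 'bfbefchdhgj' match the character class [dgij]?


Character class [dgij] matches any of: {d, g, i, j}
Scanning string 'bfbefchdhgj' character by character:
  pos 0: 'b' -> no
  pos 1: 'f' -> no
  pos 2: 'b' -> no
  pos 3: 'e' -> no
  pos 4: 'f' -> no
  pos 5: 'c' -> no
  pos 6: 'h' -> no
  pos 7: 'd' -> MATCH
  pos 8: 'h' -> no
  pos 9: 'g' -> MATCH
  pos 10: 'j' -> MATCH
Total matches: 3

3


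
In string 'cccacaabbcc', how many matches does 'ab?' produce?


Pattern 'ab?' matches 'a' optionally followed by 'b'.
String: 'cccacaabbcc'
Scanning left to right for 'a' then checking next char:
  Match 1: 'a' (a not followed by b)
  Match 2: 'a' (a not followed by b)
  Match 3: 'ab' (a followed by b)
Total matches: 3

3


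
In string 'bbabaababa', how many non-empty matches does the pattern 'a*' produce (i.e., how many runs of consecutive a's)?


Pattern 'a*' matches zero or more a's. We want non-empty runs of consecutive a's.
String: 'bbabaababa'
Walking through the string to find runs of a's:
  Run 1: positions 2-2 -> 'a'
  Run 2: positions 4-5 -> 'aa'
  Run 3: positions 7-7 -> 'a'
  Run 4: positions 9-9 -> 'a'
Non-empty runs found: ['a', 'aa', 'a', 'a']
Count: 4

4


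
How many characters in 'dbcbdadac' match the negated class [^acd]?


Negated class [^acd] matches any char NOT in {a, c, d}
Scanning 'dbcbdadac':
  pos 0: 'd' -> no (excluded)
  pos 1: 'b' -> MATCH
  pos 2: 'c' -> no (excluded)
  pos 3: 'b' -> MATCH
  pos 4: 'd' -> no (excluded)
  pos 5: 'a' -> no (excluded)
  pos 6: 'd' -> no (excluded)
  pos 7: 'a' -> no (excluded)
  pos 8: 'c' -> no (excluded)
Total matches: 2

2


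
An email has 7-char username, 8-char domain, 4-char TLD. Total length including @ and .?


An email address has format: username@domain.tld
Username length: 7
'@' character: 1
Domain length: 8
'.' character: 1
TLD length: 4
Total = 7 + 1 + 8 + 1 + 4 = 21

21


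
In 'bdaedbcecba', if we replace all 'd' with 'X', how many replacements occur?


re.sub('d', 'X', text) replaces every occurrence of 'd' with 'X'.
Text: 'bdaedbcecba'
Scanning for 'd':
  pos 1: 'd' -> replacement #1
  pos 4: 'd' -> replacement #2
Total replacements: 2

2


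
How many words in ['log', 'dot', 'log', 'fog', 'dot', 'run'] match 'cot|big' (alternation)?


Alternation 'cot|big' matches either 'cot' or 'big'.
Checking each word:
  'log' -> no
  'dot' -> no
  'log' -> no
  'fog' -> no
  'dot' -> no
  'run' -> no
Matches: []
Count: 0

0


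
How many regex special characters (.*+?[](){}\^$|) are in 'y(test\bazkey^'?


Regex special characters are: . * + ? [ ] ( ) { } \ ^ $ |
Scanning 'y(test\bazkey^':
  pos 1: '(' -> SPECIAL
  pos 6: '\' -> SPECIAL
  pos 13: '^' -> SPECIAL
Special chars found: ['(', '\\', '^']
Total: 3

3


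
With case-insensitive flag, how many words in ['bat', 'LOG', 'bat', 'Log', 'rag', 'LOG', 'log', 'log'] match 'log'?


Case-insensitive matching: compare each word's lowercase form to 'log'.
  'bat' -> lower='bat' -> no
  'LOG' -> lower='log' -> MATCH
  'bat' -> lower='bat' -> no
  'Log' -> lower='log' -> MATCH
  'rag' -> lower='rag' -> no
  'LOG' -> lower='log' -> MATCH
  'log' -> lower='log' -> MATCH
  'log' -> lower='log' -> MATCH
Matches: ['LOG', 'Log', 'LOG', 'log', 'log']
Count: 5

5


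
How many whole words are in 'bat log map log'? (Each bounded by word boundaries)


Word boundaries (\b) mark the start/end of each word.
Text: 'bat log map log'
Splitting by whitespace:
  Word 1: 'bat'
  Word 2: 'log'
  Word 3: 'map'
  Word 4: 'log'
Total whole words: 4

4


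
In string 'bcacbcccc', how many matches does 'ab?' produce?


Pattern 'ab?' matches 'a' optionally followed by 'b'.
String: 'bcacbcccc'
Scanning left to right for 'a' then checking next char:
  Match 1: 'a' (a not followed by b)
Total matches: 1

1


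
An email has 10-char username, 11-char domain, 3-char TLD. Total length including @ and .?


An email address has format: username@domain.tld
Username length: 10
'@' character: 1
Domain length: 11
'.' character: 1
TLD length: 3
Total = 10 + 1 + 11 + 1 + 3 = 26

26


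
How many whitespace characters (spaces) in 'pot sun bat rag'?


\s matches whitespace characters (spaces, tabs, etc.).
Text: 'pot sun bat rag'
This text has 4 words separated by spaces.
Number of spaces = number of words - 1 = 4 - 1 = 3

3


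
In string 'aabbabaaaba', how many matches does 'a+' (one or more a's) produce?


Pattern 'a+' matches one or more consecutive a's.
String: 'aabbabaaaba'
Scanning for runs of a:
  Match 1: 'aa' (length 2)
  Match 2: 'a' (length 1)
  Match 3: 'aaa' (length 3)
  Match 4: 'a' (length 1)
Total matches: 4

4


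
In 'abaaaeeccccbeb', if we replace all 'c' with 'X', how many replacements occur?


re.sub('c', 'X', text) replaces every occurrence of 'c' with 'X'.
Text: 'abaaaeeccccbeb'
Scanning for 'c':
  pos 7: 'c' -> replacement #1
  pos 8: 'c' -> replacement #2
  pos 9: 'c' -> replacement #3
  pos 10: 'c' -> replacement #4
Total replacements: 4

4


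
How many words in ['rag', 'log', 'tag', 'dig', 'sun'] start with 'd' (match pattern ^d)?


Pattern ^d anchors to start of word. Check which words begin with 'd':
  'rag' -> no
  'log' -> no
  'tag' -> no
  'dig' -> MATCH (starts with 'd')
  'sun' -> no
Matching words: ['dig']
Count: 1

1


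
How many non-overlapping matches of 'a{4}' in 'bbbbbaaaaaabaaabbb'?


Pattern 'a{4}' matches exactly 4 consecutive a's (greedy, non-overlapping).
String: 'bbbbbaaaaaabaaabbb'
Scanning for runs of a's:
  Run at pos 5: 'aaaaaa' (length 6) -> 1 match(es)
  Run at pos 12: 'aaa' (length 3) -> 0 match(es)
Matches found: ['aaaa']
Total: 1

1


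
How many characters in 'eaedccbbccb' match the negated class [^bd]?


Negated class [^bd] matches any char NOT in {b, d}
Scanning 'eaedccbbccb':
  pos 0: 'e' -> MATCH
  pos 1: 'a' -> MATCH
  pos 2: 'e' -> MATCH
  pos 3: 'd' -> no (excluded)
  pos 4: 'c' -> MATCH
  pos 5: 'c' -> MATCH
  pos 6: 'b' -> no (excluded)
  pos 7: 'b' -> no (excluded)
  pos 8: 'c' -> MATCH
  pos 9: 'c' -> MATCH
  pos 10: 'b' -> no (excluded)
Total matches: 7

7


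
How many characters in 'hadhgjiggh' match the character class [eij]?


Character class [eij] matches any of: {e, i, j}
Scanning string 'hadhgjiggh' character by character:
  pos 0: 'h' -> no
  pos 1: 'a' -> no
  pos 2: 'd' -> no
  pos 3: 'h' -> no
  pos 4: 'g' -> no
  pos 5: 'j' -> MATCH
  pos 6: 'i' -> MATCH
  pos 7: 'g' -> no
  pos 8: 'g' -> no
  pos 9: 'h' -> no
Total matches: 2

2


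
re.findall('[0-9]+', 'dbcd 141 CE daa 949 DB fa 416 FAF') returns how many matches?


Pattern '[0-9]+' finds one or more digits.
Text: 'dbcd 141 CE daa 949 DB fa 416 FAF'
Scanning for matches:
  Match 1: '141'
  Match 2: '949'
  Match 3: '416'
Total matches: 3

3


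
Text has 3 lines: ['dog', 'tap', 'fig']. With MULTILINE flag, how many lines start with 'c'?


With MULTILINE flag, ^ matches the start of each line.
Lines: ['dog', 'tap', 'fig']
Checking which lines start with 'c':
  Line 1: 'dog' -> no
  Line 2: 'tap' -> no
  Line 3: 'fig' -> no
Matching lines: []
Count: 0

0


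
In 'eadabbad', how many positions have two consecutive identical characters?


Looking for consecutive identical characters in 'eadabbad':
  pos 0-1: 'e' vs 'a' -> different
  pos 1-2: 'a' vs 'd' -> different
  pos 2-3: 'd' vs 'a' -> different
  pos 3-4: 'a' vs 'b' -> different
  pos 4-5: 'b' vs 'b' -> MATCH ('bb')
  pos 5-6: 'b' vs 'a' -> different
  pos 6-7: 'a' vs 'd' -> different
Consecutive identical pairs: ['bb']
Count: 1

1


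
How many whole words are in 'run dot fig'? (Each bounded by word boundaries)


Word boundaries (\b) mark the start/end of each word.
Text: 'run dot fig'
Splitting by whitespace:
  Word 1: 'run'
  Word 2: 'dot'
  Word 3: 'fig'
Total whole words: 3

3


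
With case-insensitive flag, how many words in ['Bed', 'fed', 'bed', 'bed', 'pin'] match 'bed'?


Case-insensitive matching: compare each word's lowercase form to 'bed'.
  'Bed' -> lower='bed' -> MATCH
  'fed' -> lower='fed' -> no
  'bed' -> lower='bed' -> MATCH
  'bed' -> lower='bed' -> MATCH
  'pin' -> lower='pin' -> no
Matches: ['Bed', 'bed', 'bed']
Count: 3

3


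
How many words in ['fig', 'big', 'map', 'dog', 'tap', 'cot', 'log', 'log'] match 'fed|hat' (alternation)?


Alternation 'fed|hat' matches either 'fed' or 'hat'.
Checking each word:
  'fig' -> no
  'big' -> no
  'map' -> no
  'dog' -> no
  'tap' -> no
  'cot' -> no
  'log' -> no
  'log' -> no
Matches: []
Count: 0

0


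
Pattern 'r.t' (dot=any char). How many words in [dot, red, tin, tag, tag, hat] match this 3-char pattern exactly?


Pattern 'r.t' means: starts with 'r', any single char, ends with 't'.
Checking each word (must be exactly 3 chars):
  'dot' (len=3): no
  'red' (len=3): no
  'tin' (len=3): no
  'tag' (len=3): no
  'tag' (len=3): no
  'hat' (len=3): no
Matching words: []
Total: 0

0


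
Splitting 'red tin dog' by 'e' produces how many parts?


Splitting by 'e' breaks the string at each occurrence of the separator.
Text: 'red tin dog'
Parts after split:
  Part 1: 'r'
  Part 2: 'd tin dog'
Total parts: 2

2


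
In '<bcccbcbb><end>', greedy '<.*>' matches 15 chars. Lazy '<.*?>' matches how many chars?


Greedy '<.*>' tries to match as MUCH as possible.
Lazy '<.*?>' tries to match as LITTLE as possible.

String: '<bcccbcbb><end>'
Greedy '<.*>' starts at first '<' and extends to the LAST '>': '<bcccbcbb><end>' (15 chars)
Lazy '<.*?>' starts at first '<' and stops at the FIRST '>': '<bcccbcbb>' (10 chars)

10


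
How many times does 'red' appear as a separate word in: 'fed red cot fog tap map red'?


Scanning each word for exact match 'red':
  Word 1: 'fed' -> no
  Word 2: 'red' -> MATCH
  Word 3: 'cot' -> no
  Word 4: 'fog' -> no
  Word 5: 'tap' -> no
  Word 6: 'map' -> no
  Word 7: 'red' -> MATCH
Total matches: 2

2


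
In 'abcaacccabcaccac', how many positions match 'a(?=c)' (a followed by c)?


Lookahead 'a(?=c)' matches 'a' only when followed by 'c'.
String: 'abcaacccabcaccac'
Checking each position where char is 'a':
  pos 0: 'a' -> no (next='b')
  pos 3: 'a' -> no (next='a')
  pos 4: 'a' -> MATCH (next='c')
  pos 8: 'a' -> no (next='b')
  pos 11: 'a' -> MATCH (next='c')
  pos 14: 'a' -> MATCH (next='c')
Matching positions: [4, 11, 14]
Count: 3

3


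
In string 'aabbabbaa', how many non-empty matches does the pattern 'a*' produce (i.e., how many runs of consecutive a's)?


Pattern 'a*' matches zero or more a's. We want non-empty runs of consecutive a's.
String: 'aabbabbaa'
Walking through the string to find runs of a's:
  Run 1: positions 0-1 -> 'aa'
  Run 2: positions 4-4 -> 'a'
  Run 3: positions 7-8 -> 'aa'
Non-empty runs found: ['aa', 'a', 'aa']
Count: 3

3


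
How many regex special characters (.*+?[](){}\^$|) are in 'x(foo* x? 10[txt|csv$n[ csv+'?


Regex special characters are: . * + ? [ ] ( ) { } \ ^ $ |
Scanning 'x(foo* x? 10[txt|csv$n[ csv+':
  pos 1: '(' -> SPECIAL
  pos 5: '*' -> SPECIAL
  pos 8: '?' -> SPECIAL
  pos 12: '[' -> SPECIAL
  pos 16: '|' -> SPECIAL
  pos 20: '$' -> SPECIAL
  pos 22: '[' -> SPECIAL
  pos 27: '+' -> SPECIAL
Special chars found: ['(', '*', '?', '[', '|', '$', '[', '+']
Total: 8

8


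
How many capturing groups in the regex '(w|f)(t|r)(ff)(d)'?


To count capturing groups, count each '(' that starts a group.
Pattern: '(w|f)(t|r)(ff)(d)'
Walking through the pattern:
  Position 0: '(' -> group #1
  Position 5: '(' -> group #2
  Position 10: '(' -> group #3
  Position 14: '(' -> group #4
Total capturing groups: 4

4


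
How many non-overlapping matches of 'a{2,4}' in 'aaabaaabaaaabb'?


Pattern 'a{2,4}' matches between 2 and 4 consecutive a's (greedy).
String: 'aaabaaabaaaabb'
Finding runs of a's and applying greedy matching:
  Run at pos 0: 'aaa' (length 3)
  Run at pos 4: 'aaa' (length 3)
  Run at pos 8: 'aaaa' (length 4)
Matches: ['aaa', 'aaa', 'aaaa']
Count: 3

3


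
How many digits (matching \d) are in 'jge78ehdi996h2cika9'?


\d matches any digit 0-9.
Scanning 'jge78ehdi996h2cika9':
  pos 3: '7' -> DIGIT
  pos 4: '8' -> DIGIT
  pos 9: '9' -> DIGIT
  pos 10: '9' -> DIGIT
  pos 11: '6' -> DIGIT
  pos 13: '2' -> DIGIT
  pos 18: '9' -> DIGIT
Digits found: ['7', '8', '9', '9', '6', '2', '9']
Total: 7

7


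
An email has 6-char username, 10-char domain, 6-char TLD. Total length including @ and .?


An email address has format: username@domain.tld
Username length: 6
'@' character: 1
Domain length: 10
'.' character: 1
TLD length: 6
Total = 6 + 1 + 10 + 1 + 6 = 24

24


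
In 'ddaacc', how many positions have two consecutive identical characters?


Looking for consecutive identical characters in 'ddaacc':
  pos 0-1: 'd' vs 'd' -> MATCH ('dd')
  pos 1-2: 'd' vs 'a' -> different
  pos 2-3: 'a' vs 'a' -> MATCH ('aa')
  pos 3-4: 'a' vs 'c' -> different
  pos 4-5: 'c' vs 'c' -> MATCH ('cc')
Consecutive identical pairs: ['dd', 'aa', 'cc']
Count: 3

3


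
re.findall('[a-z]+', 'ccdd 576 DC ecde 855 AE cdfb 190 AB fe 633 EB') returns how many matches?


Pattern '[a-z]+' finds one or more lowercase letters.
Text: 'ccdd 576 DC ecde 855 AE cdfb 190 AB fe 633 EB'
Scanning for matches:
  Match 1: 'ccdd'
  Match 2: 'ecde'
  Match 3: 'cdfb'
  Match 4: 'fe'
Total matches: 4

4


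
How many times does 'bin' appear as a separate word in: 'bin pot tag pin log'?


Scanning each word for exact match 'bin':
  Word 1: 'bin' -> MATCH
  Word 2: 'pot' -> no
  Word 3: 'tag' -> no
  Word 4: 'pin' -> no
  Word 5: 'log' -> no
Total matches: 1

1


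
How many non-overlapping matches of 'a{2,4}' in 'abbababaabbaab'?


Pattern 'a{2,4}' matches between 2 and 4 consecutive a's (greedy).
String: 'abbababaabbaab'
Finding runs of a's and applying greedy matching:
  Run at pos 0: 'a' (length 1)
  Run at pos 3: 'a' (length 1)
  Run at pos 5: 'a' (length 1)
  Run at pos 7: 'aa' (length 2)
  Run at pos 11: 'aa' (length 2)
Matches: ['aa', 'aa']
Count: 2

2


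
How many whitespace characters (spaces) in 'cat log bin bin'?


\s matches whitespace characters (spaces, tabs, etc.).
Text: 'cat log bin bin'
This text has 4 words separated by spaces.
Number of spaces = number of words - 1 = 4 - 1 = 3

3


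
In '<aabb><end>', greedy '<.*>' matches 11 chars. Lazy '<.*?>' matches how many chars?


Greedy '<.*>' tries to match as MUCH as possible.
Lazy '<.*?>' tries to match as LITTLE as possible.

String: '<aabb><end>'
Greedy '<.*>' starts at first '<' and extends to the LAST '>': '<aabb><end>' (11 chars)
Lazy '<.*?>' starts at first '<' and stops at the FIRST '>': '<aabb>' (6 chars)

6


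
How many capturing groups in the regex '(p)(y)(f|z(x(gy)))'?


To count capturing groups, count each '(' that starts a group.
Pattern: '(p)(y)(f|z(x(gy)))'
Walking through the pattern:
  Position 0: '(' -> group #1
  Position 3: '(' -> group #2
  Position 6: '(' -> group #3
  Position 10: '(' -> group #4
  Position 12: '(' -> group #5
Total capturing groups: 5

5


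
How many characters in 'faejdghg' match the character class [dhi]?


Character class [dhi] matches any of: {d, h, i}
Scanning string 'faejdghg' character by character:
  pos 0: 'f' -> no
  pos 1: 'a' -> no
  pos 2: 'e' -> no
  pos 3: 'j' -> no
  pos 4: 'd' -> MATCH
  pos 5: 'g' -> no
  pos 6: 'h' -> MATCH
  pos 7: 'g' -> no
Total matches: 2

2


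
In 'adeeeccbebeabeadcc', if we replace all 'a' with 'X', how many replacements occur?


re.sub('a', 'X', text) replaces every occurrence of 'a' with 'X'.
Text: 'adeeeccbebeabeadcc'
Scanning for 'a':
  pos 0: 'a' -> replacement #1
  pos 11: 'a' -> replacement #2
  pos 14: 'a' -> replacement #3
Total replacements: 3

3


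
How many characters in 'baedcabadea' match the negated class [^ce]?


Negated class [^ce] matches any char NOT in {c, e}
Scanning 'baedcabadea':
  pos 0: 'b' -> MATCH
  pos 1: 'a' -> MATCH
  pos 2: 'e' -> no (excluded)
  pos 3: 'd' -> MATCH
  pos 4: 'c' -> no (excluded)
  pos 5: 'a' -> MATCH
  pos 6: 'b' -> MATCH
  pos 7: 'a' -> MATCH
  pos 8: 'd' -> MATCH
  pos 9: 'e' -> no (excluded)
  pos 10: 'a' -> MATCH
Total matches: 8

8


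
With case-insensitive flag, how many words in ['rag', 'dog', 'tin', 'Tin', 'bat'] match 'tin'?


Case-insensitive matching: compare each word's lowercase form to 'tin'.
  'rag' -> lower='rag' -> no
  'dog' -> lower='dog' -> no
  'tin' -> lower='tin' -> MATCH
  'Tin' -> lower='tin' -> MATCH
  'bat' -> lower='bat' -> no
Matches: ['tin', 'Tin']
Count: 2

2


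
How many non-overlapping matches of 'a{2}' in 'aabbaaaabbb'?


Pattern 'a{2}' matches exactly 2 consecutive a's (greedy, non-overlapping).
String: 'aabbaaaabbb'
Scanning for runs of a's:
  Run at pos 0: 'aa' (length 2) -> 1 match(es)
  Run at pos 4: 'aaaa' (length 4) -> 2 match(es)
Matches found: ['aa', 'aa', 'aa']
Total: 3

3


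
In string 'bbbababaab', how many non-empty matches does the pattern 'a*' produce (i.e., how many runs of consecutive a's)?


Pattern 'a*' matches zero or more a's. We want non-empty runs of consecutive a's.
String: 'bbbababaab'
Walking through the string to find runs of a's:
  Run 1: positions 3-3 -> 'a'
  Run 2: positions 5-5 -> 'a'
  Run 3: positions 7-8 -> 'aa'
Non-empty runs found: ['a', 'a', 'aa']
Count: 3

3


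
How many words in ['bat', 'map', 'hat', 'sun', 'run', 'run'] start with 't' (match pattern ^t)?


Pattern ^t anchors to start of word. Check which words begin with 't':
  'bat' -> no
  'map' -> no
  'hat' -> no
  'sun' -> no
  'run' -> no
  'run' -> no
Matching words: []
Count: 0

0


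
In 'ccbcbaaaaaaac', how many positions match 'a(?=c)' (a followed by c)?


Lookahead 'a(?=c)' matches 'a' only when followed by 'c'.
String: 'ccbcbaaaaaaac'
Checking each position where char is 'a':
  pos 5: 'a' -> no (next='a')
  pos 6: 'a' -> no (next='a')
  pos 7: 'a' -> no (next='a')
  pos 8: 'a' -> no (next='a')
  pos 9: 'a' -> no (next='a')
  pos 10: 'a' -> no (next='a')
  pos 11: 'a' -> MATCH (next='c')
Matching positions: [11]
Count: 1

1


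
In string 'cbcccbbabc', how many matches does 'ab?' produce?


Pattern 'ab?' matches 'a' optionally followed by 'b'.
String: 'cbcccbbabc'
Scanning left to right for 'a' then checking next char:
  Match 1: 'ab' (a followed by b)
Total matches: 1

1


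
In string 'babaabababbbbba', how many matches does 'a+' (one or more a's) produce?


Pattern 'a+' matches one or more consecutive a's.
String: 'babaabababbbbba'
Scanning for runs of a:
  Match 1: 'a' (length 1)
  Match 2: 'aa' (length 2)
  Match 3: 'a' (length 1)
  Match 4: 'a' (length 1)
  Match 5: 'a' (length 1)
Total matches: 5

5


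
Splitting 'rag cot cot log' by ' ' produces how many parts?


Splitting by ' ' breaks the string at each occurrence of the separator.
Text: 'rag cot cot log'
Parts after split:
  Part 1: 'rag'
  Part 2: 'cot'
  Part 3: 'cot'
  Part 4: 'log'
Total parts: 4

4


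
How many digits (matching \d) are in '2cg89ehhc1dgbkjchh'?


\d matches any digit 0-9.
Scanning '2cg89ehhc1dgbkjchh':
  pos 0: '2' -> DIGIT
  pos 3: '8' -> DIGIT
  pos 4: '9' -> DIGIT
  pos 9: '1' -> DIGIT
Digits found: ['2', '8', '9', '1']
Total: 4

4


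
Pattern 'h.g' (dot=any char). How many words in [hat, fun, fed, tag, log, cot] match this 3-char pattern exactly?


Pattern 'h.g' means: starts with 'h', any single char, ends with 'g'.
Checking each word (must be exactly 3 chars):
  'hat' (len=3): no
  'fun' (len=3): no
  'fed' (len=3): no
  'tag' (len=3): no
  'log' (len=3): no
  'cot' (len=3): no
Matching words: []
Total: 0

0


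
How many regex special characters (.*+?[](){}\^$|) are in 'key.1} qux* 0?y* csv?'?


Regex special characters are: . * + ? [ ] ( ) { } \ ^ $ |
Scanning 'key.1} qux* 0?y* csv?':
  pos 3: '.' -> SPECIAL
  pos 5: '}' -> SPECIAL
  pos 10: '*' -> SPECIAL
  pos 13: '?' -> SPECIAL
  pos 15: '*' -> SPECIAL
  pos 20: '?' -> SPECIAL
Special chars found: ['.', '}', '*', '?', '*', '?']
Total: 6

6


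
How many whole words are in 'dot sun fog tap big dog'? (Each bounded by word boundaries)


Word boundaries (\b) mark the start/end of each word.
Text: 'dot sun fog tap big dog'
Splitting by whitespace:
  Word 1: 'dot'
  Word 2: 'sun'
  Word 3: 'fog'
  Word 4: 'tap'
  Word 5: 'big'
  Word 6: 'dog'
Total whole words: 6

6


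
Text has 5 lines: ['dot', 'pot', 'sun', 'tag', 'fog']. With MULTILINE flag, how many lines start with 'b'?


With MULTILINE flag, ^ matches the start of each line.
Lines: ['dot', 'pot', 'sun', 'tag', 'fog']
Checking which lines start with 'b':
  Line 1: 'dot' -> no
  Line 2: 'pot' -> no
  Line 3: 'sun' -> no
  Line 4: 'tag' -> no
  Line 5: 'fog' -> no
Matching lines: []
Count: 0

0


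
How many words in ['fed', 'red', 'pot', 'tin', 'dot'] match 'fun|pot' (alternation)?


Alternation 'fun|pot' matches either 'fun' or 'pot'.
Checking each word:
  'fed' -> no
  'red' -> no
  'pot' -> MATCH
  'tin' -> no
  'dot' -> no
Matches: ['pot']
Count: 1

1


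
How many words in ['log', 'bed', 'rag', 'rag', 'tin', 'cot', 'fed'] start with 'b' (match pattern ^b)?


Pattern ^b anchors to start of word. Check which words begin with 'b':
  'log' -> no
  'bed' -> MATCH (starts with 'b')
  'rag' -> no
  'rag' -> no
  'tin' -> no
  'cot' -> no
  'fed' -> no
Matching words: ['bed']
Count: 1

1


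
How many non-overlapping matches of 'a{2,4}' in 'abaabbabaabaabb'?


Pattern 'a{2,4}' matches between 2 and 4 consecutive a's (greedy).
String: 'abaabbabaabaabb'
Finding runs of a's and applying greedy matching:
  Run at pos 0: 'a' (length 1)
  Run at pos 2: 'aa' (length 2)
  Run at pos 6: 'a' (length 1)
  Run at pos 8: 'aa' (length 2)
  Run at pos 11: 'aa' (length 2)
Matches: ['aa', 'aa', 'aa']
Count: 3

3


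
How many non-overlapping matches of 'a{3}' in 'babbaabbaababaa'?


Pattern 'a{3}' matches exactly 3 consecutive a's (greedy, non-overlapping).
String: 'babbaabbaababaa'
Scanning for runs of a's:
  Run at pos 1: 'a' (length 1) -> 0 match(es)
  Run at pos 4: 'aa' (length 2) -> 0 match(es)
  Run at pos 8: 'aa' (length 2) -> 0 match(es)
  Run at pos 11: 'a' (length 1) -> 0 match(es)
  Run at pos 13: 'aa' (length 2) -> 0 match(es)
Matches found: []
Total: 0

0


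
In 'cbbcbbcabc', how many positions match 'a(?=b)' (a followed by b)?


Lookahead 'a(?=b)' matches 'a' only when followed by 'b'.
String: 'cbbcbbcabc'
Checking each position where char is 'a':
  pos 7: 'a' -> MATCH (next='b')
Matching positions: [7]
Count: 1

1


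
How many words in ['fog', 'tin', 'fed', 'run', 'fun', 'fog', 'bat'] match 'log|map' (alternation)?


Alternation 'log|map' matches either 'log' or 'map'.
Checking each word:
  'fog' -> no
  'tin' -> no
  'fed' -> no
  'run' -> no
  'fun' -> no
  'fog' -> no
  'bat' -> no
Matches: []
Count: 0

0


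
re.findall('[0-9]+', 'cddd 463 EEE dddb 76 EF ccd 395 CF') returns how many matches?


Pattern '[0-9]+' finds one or more digits.
Text: 'cddd 463 EEE dddb 76 EF ccd 395 CF'
Scanning for matches:
  Match 1: '463'
  Match 2: '76'
  Match 3: '395'
Total matches: 3

3


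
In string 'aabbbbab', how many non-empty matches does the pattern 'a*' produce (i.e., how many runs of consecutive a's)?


Pattern 'a*' matches zero or more a's. We want non-empty runs of consecutive a's.
String: 'aabbbbab'
Walking through the string to find runs of a's:
  Run 1: positions 0-1 -> 'aa'
  Run 2: positions 6-6 -> 'a'
Non-empty runs found: ['aa', 'a']
Count: 2

2


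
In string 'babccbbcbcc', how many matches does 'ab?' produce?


Pattern 'ab?' matches 'a' optionally followed by 'b'.
String: 'babccbbcbcc'
Scanning left to right for 'a' then checking next char:
  Match 1: 'ab' (a followed by b)
Total matches: 1

1


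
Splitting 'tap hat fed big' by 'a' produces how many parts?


Splitting by 'a' breaks the string at each occurrence of the separator.
Text: 'tap hat fed big'
Parts after split:
  Part 1: 't'
  Part 2: 'p h'
  Part 3: 't fed big'
Total parts: 3

3


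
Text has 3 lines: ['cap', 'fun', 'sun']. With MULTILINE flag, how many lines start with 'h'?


With MULTILINE flag, ^ matches the start of each line.
Lines: ['cap', 'fun', 'sun']
Checking which lines start with 'h':
  Line 1: 'cap' -> no
  Line 2: 'fun' -> no
  Line 3: 'sun' -> no
Matching lines: []
Count: 0

0


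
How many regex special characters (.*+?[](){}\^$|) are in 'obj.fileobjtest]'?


Regex special characters are: . * + ? [ ] ( ) { } \ ^ $ |
Scanning 'obj.fileobjtest]':
  pos 3: '.' -> SPECIAL
  pos 15: ']' -> SPECIAL
Special chars found: ['.', ']']
Total: 2

2


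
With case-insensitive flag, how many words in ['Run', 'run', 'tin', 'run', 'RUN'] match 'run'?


Case-insensitive matching: compare each word's lowercase form to 'run'.
  'Run' -> lower='run' -> MATCH
  'run' -> lower='run' -> MATCH
  'tin' -> lower='tin' -> no
  'run' -> lower='run' -> MATCH
  'RUN' -> lower='run' -> MATCH
Matches: ['Run', 'run', 'run', 'RUN']
Count: 4

4


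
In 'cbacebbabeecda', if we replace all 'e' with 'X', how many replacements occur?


re.sub('e', 'X', text) replaces every occurrence of 'e' with 'X'.
Text: 'cbacebbabeecda'
Scanning for 'e':
  pos 4: 'e' -> replacement #1
  pos 9: 'e' -> replacement #2
  pos 10: 'e' -> replacement #3
Total replacements: 3

3


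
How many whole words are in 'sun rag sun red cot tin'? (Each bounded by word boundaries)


Word boundaries (\b) mark the start/end of each word.
Text: 'sun rag sun red cot tin'
Splitting by whitespace:
  Word 1: 'sun'
  Word 2: 'rag'
  Word 3: 'sun'
  Word 4: 'red'
  Word 5: 'cot'
  Word 6: 'tin'
Total whole words: 6

6
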